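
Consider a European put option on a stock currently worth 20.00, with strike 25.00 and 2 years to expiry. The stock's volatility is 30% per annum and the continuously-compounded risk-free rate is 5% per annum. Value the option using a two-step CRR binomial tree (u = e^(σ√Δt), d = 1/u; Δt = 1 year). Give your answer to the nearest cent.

CRR parameters: u = e^(σ√Δt) = e^(0.3·√1) = 1.3499, d = 1/u = 0.7408
Per-period rate: rΔt = 0.05·1 = 0.05, so R = e^0.05 = 1.0513
Risk-neutral probability p = (e^0.05 − 0.7408)/(1.3499 − 0.7408) = 0.3105/0.6090 = 0.5097
Terminal stock prices: S_uu = 36.44, S_ud = 20, S_dd = 10.98
Terminal payoffs (K − S): max(-11.44, 0) = 0, max(5, 0) = 5, max(14.02, 0) = 14.02
Node u (S = 27): V_u = e^(−0.05)·[0.5097·0.0000 + 0.4903·5.0000] = 2.3317
Node d (S = 14.82): V_d = e^(−0.05)·[0.5097·5.0000 + 0.4903·14.0238] = 8.9644
Node 0 (S = 20): V_0 = e^(−0.05)·[0.5097·2.3317 + 0.4903·8.9644] = 5.3111

5.31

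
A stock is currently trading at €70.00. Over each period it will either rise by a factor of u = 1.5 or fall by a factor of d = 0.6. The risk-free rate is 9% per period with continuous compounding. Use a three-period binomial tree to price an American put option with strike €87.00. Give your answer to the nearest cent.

€23.51

Risk-neutral probability p = (e^0.09 − 0.6)/(1.5 − 0.6) = 0.4942/0.9000 = 0.5491
Terminal stock prices: S_uuu = 236.2, S_uud = 94.5, S_udd = 37.8, S_ddd = 15.12
Terminal payoffs (K − S): max(-149.2, 0) = 0, max(-7.5, 0) = 0, max(49.2, 0) = 49.2, max(71.88, 0) = 71.88
Node uu (S = 157.5): continuation = e^(−0.09)·[0.5491·0.0000 + 0.4509·0.0000] = 0.0000; exercise value = 0.0000 ≤ continuation, so V_uu = 0.0000
Node ud (S = 63): continuation = e^(−0.09)·[0.5491·0.0000 + 0.4509·49.2000] = 20.2757; exercise value = 24.0000 > continuation, so V_ud = 24.0000 (exercise)
Node dd (S = 25.2): continuation = e^(−0.09)·[0.5491·49.2000 + 0.4509·71.8800] = 54.3120; exercise value = 61.8000 > continuation, so V_dd = 61.8000 (exercise)
Node u (S = 105): continuation = e^(−0.09)·[0.5491·0.0000 + 0.4509·24.0000] = 9.8906; exercise value = 0.0000 ≤ continuation, so V_u = 9.8906
Node d (S = 42): continuation = e^(−0.09)·[0.5491·24.0000 + 0.4509·61.8000] = 37.5120; exercise value = 45.0000 > continuation, so V_d = 45.0000 (exercise)
Node 0 (S = 70): continuation = e^(−0.09)·[0.5491·9.8906 + 0.4509·45.0000] = 23.5082; exercise value = 17.0000 ≤ continuation, so V_0 = 23.5082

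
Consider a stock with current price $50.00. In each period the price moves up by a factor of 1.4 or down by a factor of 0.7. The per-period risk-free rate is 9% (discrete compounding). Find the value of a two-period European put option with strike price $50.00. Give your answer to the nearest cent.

Risk-neutral probability p = (1 + 0.09 − 0.7)/(1.4 − 0.7) = 0.3900/0.7000 = 0.5571
Terminal stock prices: S_uu = 98, S_ud = 49, S_dd = 24.5
Terminal payoffs (K − S): max(-48, 0) = 0, max(1, 0) = 1, max(25.5, 0) = 25.5
Node u (S = 70): V_u = 1/1.09·[0.5571·0.0000 + 0.4429·1.0000] = 0.4063
Node d (S = 35): V_d = 1/1.09·[0.5571·1.0000 + 0.4429·25.5000] = 10.8716
Node 0 (S = 50): V_0 = 1/1.09·[0.5571·0.4063 + 0.4429·10.8716] = 4.6247

$4.62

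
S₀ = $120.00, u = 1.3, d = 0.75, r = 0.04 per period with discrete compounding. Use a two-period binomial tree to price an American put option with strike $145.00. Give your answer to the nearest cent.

Risk-neutral probability p = (1 + 0.04 − 0.75)/(1.3 − 0.75) = 0.2900/0.5500 = 0.5273
Terminal stock prices: S_uu = 202.8, S_ud = 117, S_dd = 67.5
Terminal payoffs (K − S): max(-57.8, 0) = 0, max(28, 0) = 28, max(77.5, 0) = 77.5
Node u (S = 156): continuation = 1/1.04·[0.5273·0.0000 + 0.4727·28.0000] = 12.7273; exercise value = 0.0000 ≤ continuation, so V_u = 12.7273
Node d (S = 90): continuation = 1/1.04·[0.5273·28.0000 + 0.4727·77.5000] = 49.4231; exercise value = 55.0000 > continuation, so V_d = 55.0000 (exercise)
Node 0 (S = 120): continuation = 1/1.04·[0.5273·12.7273 + 0.4727·55.0000] = 31.4526; exercise value = 25.0000 ≤ continuation, so V_0 = 31.4526

$31.45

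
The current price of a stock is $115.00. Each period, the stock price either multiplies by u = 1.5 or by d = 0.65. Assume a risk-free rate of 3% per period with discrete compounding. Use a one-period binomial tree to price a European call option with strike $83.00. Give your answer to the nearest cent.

$38.85

Risk-neutral probability p = (1 + 0.03 − 0.65)/(1.5 − 0.65) = 0.3800/0.8500 = 0.4471
Terminal stock prices: S_u = 172.5, S_d = 74.75
Terminal payoffs (S − K): max(89.5, 0) = 89.5, max(-8.25, 0) = 0
Node 0 (S = 115): V_0 = 1/1.03·[0.4471·89.5000 + 0.5529·0.0000] = 38.8464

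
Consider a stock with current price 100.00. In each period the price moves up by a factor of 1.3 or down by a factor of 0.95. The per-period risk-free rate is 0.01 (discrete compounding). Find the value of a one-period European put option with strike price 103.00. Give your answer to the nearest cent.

6.56

Risk-neutral probability p = (1 + 0.01 − 0.95)/(1.3 − 0.95) = 0.0600/0.3500 = 0.1714
Terminal stock prices: S_u = 130, S_d = 95
Terminal payoffs (K − S): max(-27, 0) = 0, max(8, 0) = 8
Node 0 (S = 100): V_0 = 1/1.01·[0.1714·0.0000 + 0.8286·8.0000] = 6.5629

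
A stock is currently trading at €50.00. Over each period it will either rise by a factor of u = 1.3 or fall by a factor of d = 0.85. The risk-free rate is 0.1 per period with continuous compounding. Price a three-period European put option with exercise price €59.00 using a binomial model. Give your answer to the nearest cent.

Risk-neutral probability p = (e^0.1 − 0.85)/(1.3 − 0.85) = 0.2552/0.4500 = 0.5670
Terminal stock prices: S_uuu = 109.9, S_uud = 71.83, S_udd = 46.96, S_ddd = 30.71
Terminal payoffs (K − S): max(-50.85, 0) = 0, max(-12.83, 0) = 0, max(12.04, 0) = 12.04, max(28.29, 0) = 28.29
Node uu (S = 84.5): V_uu = e^(−0.1)·[0.5670·0.0000 + 0.4330·0.0000] = 0.0000
Node ud (S = 55.25): V_ud = e^(−0.1)·[0.5670·0.0000 + 0.4330·12.0375] = 4.7157
Node dd (S = 36.12): V_dd = e^(−0.1)·[0.5670·12.0375 + 0.4330·28.2938] = 17.2604
Node u (S = 65): V_u = e^(−0.1)·[0.5670·0.0000 + 0.4330·4.7157] = 1.8474
Node d (S = 42.5): V_d = e^(−0.1)·[0.5670·4.7157 + 0.4330·17.2604] = 9.1814
Node 0 (S = 50): V_0 = e^(−0.1)·[0.5670·1.8474 + 0.4330·9.1814] = 4.5447

€4.54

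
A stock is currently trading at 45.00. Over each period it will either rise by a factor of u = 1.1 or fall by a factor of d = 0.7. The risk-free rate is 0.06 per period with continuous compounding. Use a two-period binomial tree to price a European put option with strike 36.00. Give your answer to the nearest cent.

0.32

Risk-neutral probability p = (e^0.06 − 0.7)/(1.1 − 0.7) = 0.3618/0.4000 = 0.9046
Terminal stock prices: S_uu = 54.45, S_ud = 34.65, S_dd = 22.05
Terminal payoffs (K − S): max(-18.45, 0) = 0, max(1.35, 0) = 1.35, max(13.95, 0) = 13.95
Node u (S = 49.5): V_u = e^(−0.06)·[0.9046·0.0000 + 0.0954·1.3500] = 0.1213
Node d (S = 31.5): V_d = e^(−0.06)·[0.9046·1.3500 + 0.0954·13.9500] = 2.4035
Node 0 (S = 45): V_0 = e^(−0.06)·[0.9046·0.1213 + 0.0954·2.4035] = 0.3193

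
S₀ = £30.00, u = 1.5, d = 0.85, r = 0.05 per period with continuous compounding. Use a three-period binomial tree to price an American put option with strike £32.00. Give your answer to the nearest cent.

£4.45

Risk-neutral probability p = (e^0.05 − 0.85)/(1.5 − 0.85) = 0.2013/0.6500 = 0.3096
Terminal stock prices: S_uuu = 101.2, S_uud = 57.38, S_udd = 32.51, S_ddd = 18.42
Terminal payoffs (K − S): max(-69.25, 0) = 0, max(-25.38, 0) = 0, max(-0.5125, 0) = 0, max(13.58, 0) = 13.58
Node uu (S = 67.5): continuation = e^(−0.05)·[0.3096·0.0000 + 0.6904·0.0000] = 0.0000; exercise value = 0.0000 ≤ continuation, so V_uu = 0.0000
Node ud (S = 38.25): continuation = e^(−0.05)·[0.3096·0.0000 + 0.6904·0.0000] = 0.0000; exercise value = 0.0000 ≤ continuation, so V_ud = 0.0000
Node dd (S = 21.67): continuation = e^(−0.05)·[0.3096·0.0000 + 0.6904·13.5763] = 8.9153; exercise value = 10.3250 > continuation, so V_dd = 10.3250 (exercise)
Node u (S = 45): continuation = e^(−0.05)·[0.3096·0.0000 + 0.6904·0.0000] = 0.0000; exercise value = 0.0000 ≤ continuation, so V_u = 0.0000
Node d (S = 25.5): continuation = e^(−0.05)·[0.3096·0.0000 + 0.6904·10.3250] = 6.7803; exercise value = 6.5000 ≤ continuation, so V_d = 6.7803
Node 0 (S = 30): continuation = e^(−0.05)·[0.3096·0.0000 + 0.6904·6.7803] = 4.4525; exercise value = 2.0000 ≤ continuation, so V_0 = 4.4525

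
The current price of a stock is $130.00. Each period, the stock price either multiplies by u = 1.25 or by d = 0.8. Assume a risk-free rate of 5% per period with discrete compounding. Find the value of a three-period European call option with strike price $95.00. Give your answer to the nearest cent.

$50.09

Risk-neutral probability p = (1 + 0.05 − 0.8)/(1.25 − 0.8) = 0.2500/0.4500 = 0.5556
Terminal stock prices: S_uuu = 253.9, S_uud = 162.5, S_udd = 104, S_ddd = 66.56
Terminal payoffs (S − K): max(158.9, 0) = 158.9, max(67.5, 0) = 67.5, max(9, 0) = 9, max(-28.44, 0) = 0
Node uu (S = 203.1): V_uu = 1/1.05·[0.5556·158.9062 + 0.4444·67.5000] = 112.6488
Node ud (S = 130): V_ud = 1/1.05·[0.5556·67.5000 + 0.4444·9.0000] = 39.5238
Node dd (S = 83.2): V_dd = 1/1.05·[0.5556·9.0000 + 0.4444·0.0000] = 4.7619
Node u (S = 162.5): V_u = 1/1.05·[0.5556·112.6488 + 0.4444·39.5238] = 76.3322
Node d (S = 104): V_d = 1/1.05·[0.5556·39.5238 + 0.4444·4.7619] = 22.9277
Node 0 (S = 130): V_0 = 1/1.05·[0.5556·76.3322 + 0.4444·22.9277] = 50.0922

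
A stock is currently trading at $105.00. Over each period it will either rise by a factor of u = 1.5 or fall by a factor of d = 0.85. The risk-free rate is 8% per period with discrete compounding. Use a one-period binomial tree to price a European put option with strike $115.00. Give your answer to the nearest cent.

$15.41

Risk-neutral probability p = (1 + 0.08 − 0.85)/(1.5 − 0.85) = 0.2300/0.6500 = 0.3538
Terminal stock prices: S_u = 157.5, S_d = 89.25
Terminal payoffs (K − S): max(-42.5, 0) = 0, max(25.75, 0) = 25.75
Node 0 (S = 105): V_0 = 1/1.08·[0.3538·0.0000 + 0.6462·25.7500] = 15.4060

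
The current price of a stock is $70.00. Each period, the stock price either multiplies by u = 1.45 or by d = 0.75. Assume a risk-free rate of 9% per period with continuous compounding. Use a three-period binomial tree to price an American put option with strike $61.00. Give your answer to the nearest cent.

$5.42

Risk-neutral probability p = (e^0.09 − 0.75)/(1.45 − 0.75) = 0.3442/0.7000 = 0.4917
Terminal stock prices: S_uuu = 213.4, S_uud = 110.4, S_udd = 57.09, S_ddd = 29.53
Terminal payoffs (K − S): max(-152.4, 0) = 0, max(-49.38, 0) = 0, max(3.906, 0) = 3.906, max(31.47, 0) = 31.47
Node uu (S = 147.2): continuation = e^(−0.09)·[0.4917·0.0000 + 0.5083·0.0000] = 0.0000; exercise value = 0.0000 ≤ continuation, so V_uu = 0.0000
Node ud (S = 76.12): continuation = e^(−0.09)·[0.4917·0.0000 + 0.5083·3.9062] = 1.8147; exercise value = 0.0000 ≤ continuation, so V_ud = 1.8147
Node dd (S = 39.38): continuation = e^(−0.09)·[0.4917·3.9062 + 0.5083·31.4688] = 16.3748; exercise value = 21.6250 > continuation, so V_dd = 21.6250 (exercise)
Node u (S = 101.5): continuation = e^(−0.09)·[0.4917·0.0000 + 0.5083·1.8147] = 0.8431; exercise value = 0.0000 ≤ continuation, so V_u = 0.8431
Node d (S = 52.5): continuation = e^(−0.09)·[0.4917·1.8147 + 0.5083·21.6250] = 10.8618; exercise value = 8.5000 ≤ continuation, so V_d = 10.8618
Node 0 (S = 70): continuation = e^(−0.09)·[0.4917·0.8431 + 0.5083·10.8618] = 5.4249; exercise value = 0.0000 ≤ continuation, so V_0 = 5.4249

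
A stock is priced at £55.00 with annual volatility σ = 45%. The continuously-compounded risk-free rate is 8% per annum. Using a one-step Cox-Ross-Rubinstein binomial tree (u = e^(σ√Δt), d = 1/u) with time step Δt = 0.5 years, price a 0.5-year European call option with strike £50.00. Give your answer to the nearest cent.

CRR parameters: u = e^(σ√Δt) = e^(0.45·√0.5) = 1.3746, d = 1/u = 0.7275
Per-period rate: rΔt = 0.08·0.5 = 0.04, so R = e^0.04 = 1.0408
Risk-neutral probability p = (e^0.04 − 0.7275)/(1.3746 − 0.7275) = 0.3134/0.6472 = 0.4842
Terminal stock prices: S_u = 75.61, S_d = 40.01
Terminal payoffs (S − K): max(25.61, 0) = 25.61, max(-9.99, 0) = 0
Node 0 (S = 55): V_0 = e^(−0.04)·[0.4842·25.6057 + 0.5158·0.0000] = 11.9115

£11.91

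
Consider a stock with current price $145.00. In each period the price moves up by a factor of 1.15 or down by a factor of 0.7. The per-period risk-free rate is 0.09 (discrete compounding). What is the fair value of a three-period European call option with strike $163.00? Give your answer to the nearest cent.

Risk-neutral probability p = (1 + 0.09 − 0.7)/(1.15 − 0.7) = 0.3900/0.4500 = 0.8667
Terminal stock prices: S_uuu = 220.5, S_uud = 134.2, S_udd = 81.71, S_ddd = 49.73
Terminal payoffs (S − K): max(57.53, 0) = 57.53, max(-28.77, 0) = 0, max(-81.29, 0) = 0, max(-113.3, 0) = 0
Node uu (S = 191.8): V_uu = 1/1.09·[0.8667·57.5269 + 0.1333·0.0000] = 45.7400
Node ud (S = 116.7): V_ud = 1/1.09·[0.8667·0.0000 + 0.1333·0.0000] = 0.0000
Node dd (S = 71.05): V_dd = 1/1.09·[0.8667·0.0000 + 0.1333·0.0000] = 0.0000
Node u (S = 166.8): V_u = 1/1.09·[0.8667·45.7400 + 0.1333·0.0000] = 36.3682
Node d (S = 101.5): V_d = 1/1.09·[0.8667·0.0000 + 0.1333·0.0000] = 0.0000
Node 0 (S = 145): V_0 = 1/1.09·[0.8667·36.3682 + 0.1333·0.0000] = 28.9166

$28.92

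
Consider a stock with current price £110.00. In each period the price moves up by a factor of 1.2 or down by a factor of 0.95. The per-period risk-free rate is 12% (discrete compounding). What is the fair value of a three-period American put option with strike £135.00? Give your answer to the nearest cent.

Risk-neutral probability p = (1 + 0.12 − 0.95)/(1.2 − 0.95) = 0.1700/0.2500 = 0.6800
Terminal stock prices: S_uuu = 190.1, S_uud = 150.5, S_udd = 119.1, S_ddd = 94.31
Terminal payoffs (K − S): max(-55.08, 0) = 0, max(-15.48, 0) = 0, max(15.87, 0) = 15.87, max(40.69, 0) = 40.69
Node uu (S = 158.4): continuation = 1/1.12·[0.6800·0.0000 + 0.3200·0.0000] = 0.0000; exercise value = 0.0000 ≤ continuation, so V_uu = 0.0000
Node ud (S = 125.4): continuation = 1/1.12·[0.6800·0.0000 + 0.3200·15.8700] = 4.5343; exercise value = 9.6000 > continuation, so V_ud = 9.6000 (exercise)
Node dd (S = 99.27): continuation = 1/1.12·[0.6800·15.8700 + 0.3200·40.6888] = 21.2607; exercise value = 35.7250 > continuation, so V_dd = 35.7250 (exercise)
Node u (S = 132): continuation = 1/1.12·[0.6800·0.0000 + 0.3200·9.6000] = 2.7429; exercise value = 3.0000 > continuation, so V_u = 3.0000 (exercise)
Node d (S = 104.5): continuation = 1/1.12·[0.6800·9.6000 + 0.3200·35.7250] = 16.0357; exercise value = 30.5000 > continuation, so V_d = 30.5000 (exercise)
Node 0 (S = 110): continuation = 1/1.12·[0.6800·3.0000 + 0.3200·30.5000] = 10.5357; exercise value = 25.0000 > continuation, so V_0 = 25.0000 (exercise)

£25.00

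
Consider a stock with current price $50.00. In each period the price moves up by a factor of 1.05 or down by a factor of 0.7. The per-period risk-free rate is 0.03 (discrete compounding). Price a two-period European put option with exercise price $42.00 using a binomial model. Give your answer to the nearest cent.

$0.59

Risk-neutral probability p = (1 + 0.03 − 0.7)/(1.05 − 0.7) = 0.3300/0.3500 = 0.9429
Terminal stock prices: S_uu = 55.12, S_ud = 36.75, S_dd = 24.5
Terminal payoffs (K − S): max(-13.12, 0) = 0, max(5.25, 0) = 5.25, max(17.5, 0) = 17.5
Node u (S = 52.5): V_u = 1/1.03·[0.9429·0.0000 + 0.0571·5.2500] = 0.2913
Node d (S = 35): V_d = 1/1.03·[0.9429·5.2500 + 0.0571·17.5000] = 5.7767
Node 0 (S = 50): V_0 = 1/1.03·[0.9429·0.2913 + 0.0571·5.7767] = 0.5871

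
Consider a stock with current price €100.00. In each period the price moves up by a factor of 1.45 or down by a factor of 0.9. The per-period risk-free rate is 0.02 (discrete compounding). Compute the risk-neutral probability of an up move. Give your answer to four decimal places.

p = 0.2182

Risk-neutral probability p = (1 + 0.02 − 0.9)/(1.45 − 0.9) = 0.1200/0.5500 = 0.2182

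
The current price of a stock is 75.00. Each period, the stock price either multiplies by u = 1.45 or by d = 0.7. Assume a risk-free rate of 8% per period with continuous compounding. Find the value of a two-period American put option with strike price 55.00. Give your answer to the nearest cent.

3.72

Risk-neutral probability p = (e^0.08 − 0.7)/(1.45 − 0.7) = 0.3833/0.7500 = 0.5110
Terminal stock prices: S_uu = 157.7, S_ud = 76.12, S_dd = 36.75
Terminal payoffs (K − S): max(-102.7, 0) = 0, max(-21.12, 0) = 0, max(18.25, 0) = 18.25
Node u (S = 108.8): continuation = e^(−0.08)·[0.5110·0.0000 + 0.4890·0.0000] = 0.0000; exercise value = 0.0000 ≤ continuation, so V_u = 0.0000
Node d (S = 52.5): continuation = e^(−0.08)·[0.5110·0.0000 + 0.4890·18.2500] = 8.2373; exercise value = 2.5000 ≤ continuation, so V_d = 8.2373
Node 0 (S = 75): continuation = e^(−0.08)·[0.5110·0.0000 + 0.4890·8.2373] = 3.7180; exercise value = 0.0000 ≤ continuation, so V_0 = 3.7180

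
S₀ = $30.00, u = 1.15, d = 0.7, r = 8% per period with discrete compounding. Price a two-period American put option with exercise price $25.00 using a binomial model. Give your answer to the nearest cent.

Risk-neutral probability p = (1 + 0.08 − 0.7)/(1.15 − 0.7) = 0.3800/0.4500 = 0.8444
Terminal stock prices: S_uu = 39.67, S_ud = 24.15, S_dd = 14.7
Terminal payoffs (K − S): max(-14.67, 0) = 0, max(0.85, 0) = 0.85, max(10.3, 0) = 10.3
Node u (S = 34.5): continuation = 1/1.08·[0.8444·0.0000 + 0.1556·0.8500] = 0.1224; exercise value = 0.0000 ≤ continuation, so V_u = 0.1224
Node d (S = 21): continuation = 1/1.08·[0.8444·0.8500 + 0.1556·10.3000] = 2.1481; exercise value = 4.0000 > continuation, so V_d = 4.0000 (exercise)
Node 0 (S = 30): continuation = 1/1.08·[0.8444·0.1224 + 0.1556·4.0000] = 0.6719; exercise value = 0.0000 ≤ continuation, so V_0 = 0.6719

$0.67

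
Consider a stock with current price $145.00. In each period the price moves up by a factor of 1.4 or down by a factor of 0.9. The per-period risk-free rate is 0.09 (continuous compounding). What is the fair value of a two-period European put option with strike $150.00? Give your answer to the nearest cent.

$10.17

Risk-neutral probability p = (e^0.09 − 0.9)/(1.4 − 0.9) = 0.1942/0.5000 = 0.3883
Terminal stock prices: S_uu = 284.2, S_ud = 182.7, S_dd = 117.5
Terminal payoffs (K − S): max(-134.2, 0) = 0, max(-32.7, 0) = 0, max(32.55, 0) = 32.55
Node u (S = 203): V_u = e^(−0.09)·[0.3883·0.0000 + 0.6117·0.0000] = 0.0000
Node d (S = 130.5): V_d = e^(−0.09)·[0.3883·0.0000 + 0.6117·32.5500] = 18.1957
Node 0 (S = 145): V_0 = e^(−0.09)·[0.3883·0.0000 + 0.6117·18.1957] = 10.1715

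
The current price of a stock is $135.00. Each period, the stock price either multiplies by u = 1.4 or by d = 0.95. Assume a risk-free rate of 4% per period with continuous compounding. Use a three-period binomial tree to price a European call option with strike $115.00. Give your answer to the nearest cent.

Risk-neutral probability p = (e^0.04 − 0.95)/(1.4 − 0.95) = 0.0908/0.4500 = 0.2018
Terminal stock prices: S_uuu = 370.4, S_uud = 251.4, S_udd = 170.6, S_ddd = 115.7
Terminal payoffs (S − K): max(255.4, 0) = 255.4, max(136.4, 0) = 136.4, max(55.57, 0) = 55.57, max(0.7456, 0) = 0.7456
Node uu (S = 264.6): V_uu = e^(−0.04)·[0.2018·255.4400 + 0.7982·136.3700] = 154.1092
Node ud (S = 179.5): V_ud = e^(−0.04)·[0.2018·136.3700 + 0.7982·55.5725] = 69.0592
Node dd (S = 121.8): V_dd = e^(−0.04)·[0.2018·55.5725 + 0.7982·0.7456] = 11.3467
Node u (S = 189): V_u = e^(−0.04)·[0.2018·154.1092 + 0.7982·69.0592] = 82.8416
Node d (S = 128.2): V_d = e^(−0.04)·[0.2018·69.0592 + 0.7982·11.3467] = 22.0916
Node 0 (S = 135): V_0 = e^(−0.04)·[0.2018·82.8416 + 0.7982·22.0916] = 33.0041

$33.00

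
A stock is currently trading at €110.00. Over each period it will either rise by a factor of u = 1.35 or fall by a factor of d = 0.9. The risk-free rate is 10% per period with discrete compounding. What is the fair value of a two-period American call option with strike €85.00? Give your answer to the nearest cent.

Risk-neutral probability p = (1 + 0.1 − 0.9)/(1.35 − 0.9) = 0.2000/0.4500 = 0.4444
Terminal stock prices: S_uu = 200.5, S_ud = 133.7, S_dd = 89.1
Terminal payoffs (S − K): max(115.5, 0) = 115.5, max(48.65, 0) = 48.65, max(4.1, 0) = 4.1
Node u (S = 148.5): continuation = 1/1.1·[0.4444·115.4750 + 0.5556·48.6500] = 71.2273; exercise value = 63.5000 ≤ continuation, so V_u = 71.2273
Node d (S = 99): continuation = 1/1.1·[0.4444·48.6500 + 0.5556·4.1000] = 21.7273; exercise value = 14.0000 ≤ continuation, so V_d = 21.7273
Node 0 (S = 110): continuation = 1/1.1·[0.4444·71.2273 + 0.5556·21.7273] = 39.7521; exercise value = 25.0000 ≤ continuation, so V_0 = 39.7521

€39.75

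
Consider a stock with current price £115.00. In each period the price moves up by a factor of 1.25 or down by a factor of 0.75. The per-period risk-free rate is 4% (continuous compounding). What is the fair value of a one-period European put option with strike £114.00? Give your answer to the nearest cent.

Risk-neutral probability p = (e^0.04 − 0.75)/(1.25 − 0.75) = 0.2908/0.5000 = 0.5816
Terminal stock prices: S_u = 143.8, S_d = 86.25
Terminal payoffs (K − S): max(-29.75, 0) = 0, max(27.75, 0) = 27.75
Node 0 (S = 115): V_0 = e^(−0.04)·[0.5816·0.0000 + 0.4184·27.7500] = 11.1548

£11.15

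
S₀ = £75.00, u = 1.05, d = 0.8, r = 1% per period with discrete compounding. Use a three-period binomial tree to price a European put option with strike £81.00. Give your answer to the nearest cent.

£6.97

Risk-neutral probability p = (1 + 0.01 − 0.8)/(1.05 − 0.8) = 0.2100/0.2500 = 0.8400
Terminal stock prices: S_uuu = 86.82, S_uud = 66.15, S_udd = 50.4, S_ddd = 38.4
Terminal payoffs (K − S): max(-5.822, 0) = 0, max(14.85, 0) = 14.85, max(30.6, 0) = 30.6, max(42.6, 0) = 42.6
Node uu (S = 82.69): V_uu = 1/1.01·[0.8400·0.0000 + 0.1600·14.8500] = 2.3525
Node ud (S = 63): V_ud = 1/1.01·[0.8400·14.8500 + 0.1600·30.6000] = 17.1980
Node dd (S = 48): V_dd = 1/1.01·[0.8400·30.6000 + 0.1600·42.6000] = 32.1980
Node u (S = 78.75): V_u = 1/1.01·[0.8400·2.3525 + 0.1600·17.1980] = 4.6810
Node d (S = 60): V_d = 1/1.01·[0.8400·17.1980 + 0.1600·32.1980] = 19.4040
Node 0 (S = 75): V_0 = 1/1.01·[0.8400·4.6810 + 0.1600·19.4040] = 6.9670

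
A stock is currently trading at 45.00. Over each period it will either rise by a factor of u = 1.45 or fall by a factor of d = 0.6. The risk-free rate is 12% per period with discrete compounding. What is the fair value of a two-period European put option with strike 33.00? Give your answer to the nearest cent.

Risk-neutral probability p = (1 + 0.12 − 0.6)/(1.45 − 0.6) = 0.5200/0.8500 = 0.6118
Terminal stock prices: S_uu = 94.61, S_ud = 39.15, S_dd = 16.2
Terminal payoffs (K − S): max(-61.61, 0) = 0, max(-6.15, 0) = 0, max(16.8, 0) = 16.8
Node u (S = 65.25): V_u = 1/1.12·[0.6118·0.0000 + 0.3882·0.0000] = 0.0000
Node d (S = 27): V_d = 1/1.12·[0.6118·0.0000 + 0.3882·16.8000] = 5.8235
Node 0 (S = 45): V_0 = 1/1.12·[0.6118·0.0000 + 0.3882·5.8235] = 2.0187

2.02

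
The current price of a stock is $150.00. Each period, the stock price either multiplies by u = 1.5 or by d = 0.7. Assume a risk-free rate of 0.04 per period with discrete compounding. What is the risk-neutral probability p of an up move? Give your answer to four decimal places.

p = 0.4250

Risk-neutral probability p = (1 + 0.04 − 0.7)/(1.5 − 0.7) = 0.3400/0.8000 = 0.4250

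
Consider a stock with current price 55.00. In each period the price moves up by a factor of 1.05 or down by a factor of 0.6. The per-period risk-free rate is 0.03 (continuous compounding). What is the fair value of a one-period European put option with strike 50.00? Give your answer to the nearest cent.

Risk-neutral probability p = (e^0.03 − 0.6)/(1.05 − 0.6) = 0.4305/0.4500 = 0.9566
Terminal stock prices: S_u = 57.75, S_d = 33
Terminal payoffs (K − S): max(-7.75, 0) = 0, max(17, 0) = 17
Node 0 (S = 55): V_0 = e^(−0.03)·[0.9566·0.0000 + 0.0434·17.0000] = 0.7166

0.72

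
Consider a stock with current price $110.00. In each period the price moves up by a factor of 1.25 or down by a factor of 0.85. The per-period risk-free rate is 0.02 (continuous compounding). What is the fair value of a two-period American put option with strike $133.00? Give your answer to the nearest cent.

Risk-neutral probability p = (e^0.02 − 0.85)/(1.25 − 0.85) = 0.1702/0.4000 = 0.4255
Terminal stock prices: S_uu = 171.9, S_ud = 116.9, S_dd = 79.47
Terminal payoffs (K − S): max(-38.88, 0) = 0, max(16.12, 0) = 16.12, max(53.53, 0) = 53.53
Node u (S = 137.5): continuation = e^(−0.02)·[0.4255·0.0000 + 0.5745·16.1250] = 9.0803; exercise value = 0.0000 ≤ continuation, so V_u = 9.0803
Node d (S = 93.5): continuation = e^(−0.02)·[0.4255·16.1250 + 0.5745·53.5250] = 36.8664; exercise value = 39.5000 > continuation, so V_d = 39.5000 (exercise)
Node 0 (S = 110): continuation = e^(−0.02)·[0.4255·9.0803 + 0.5745·39.5000] = 26.0305; exercise value = 23.0000 ≤ continuation, so V_0 = 26.0305

$26.03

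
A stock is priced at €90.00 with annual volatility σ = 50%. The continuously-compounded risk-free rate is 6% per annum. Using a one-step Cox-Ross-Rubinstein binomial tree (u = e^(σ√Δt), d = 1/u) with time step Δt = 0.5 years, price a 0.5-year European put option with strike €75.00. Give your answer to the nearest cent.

CRR parameters: u = e^(σ√Δt) = e^(0.5·√0.5) = 1.4241, d = 1/u = 0.7022
Per-period rate: rΔt = 0.06·0.5 = 0.03, so R = e^0.03 = 1.0305
Risk-neutral probability p = (e^0.03 − 0.7022)/(1.4241 − 0.7022) = 0.3283/0.7219 = 0.4547
Terminal stock prices: S_u = 128.2, S_d = 63.2
Terminal payoffs (K − S): max(-53.17, 0) = 0, max(11.8, 0) = 11.8
Node 0 (S = 90): V_0 = e^(−0.03)·[0.4547·0.0000 + 0.5453·11.8030] = 6.2459

€6.25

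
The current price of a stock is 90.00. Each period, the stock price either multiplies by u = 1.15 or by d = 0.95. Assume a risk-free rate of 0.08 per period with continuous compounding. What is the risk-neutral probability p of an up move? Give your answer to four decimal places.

Risk-neutral probability p = (e^0.08 − 0.95)/(1.15 − 0.95) = 0.1333/0.2000 = 0.6664

p = 0.6664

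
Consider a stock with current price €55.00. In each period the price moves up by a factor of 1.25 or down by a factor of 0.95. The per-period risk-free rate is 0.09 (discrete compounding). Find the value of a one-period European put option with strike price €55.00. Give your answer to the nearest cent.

€1.35

Risk-neutral probability p = (1 + 0.09 − 0.95)/(1.25 − 0.95) = 0.1400/0.3000 = 0.4667
Terminal stock prices: S_u = 68.75, S_d = 52.25
Terminal payoffs (K − S): max(-13.75, 0) = 0, max(2.75, 0) = 2.75
Node 0 (S = 55): V_0 = 1/1.09·[0.4667·0.0000 + 0.5333·2.7500] = 1.3456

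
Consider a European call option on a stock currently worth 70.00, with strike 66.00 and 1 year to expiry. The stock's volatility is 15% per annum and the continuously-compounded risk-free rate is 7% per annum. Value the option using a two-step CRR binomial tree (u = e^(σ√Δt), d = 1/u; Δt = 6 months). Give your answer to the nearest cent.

9.59

CRR parameters: u = e^(σ√Δt) = e^(0.15·√0.5) = 1.1119, d = 1/u = 0.8994
Per-period rate: rΔt = 0.07·0.5 = 0.035, so R = e^0.035 = 1.0356
Risk-neutral probability p = (e^0.035 − 0.8994)/(1.1119 − 0.8994) = 0.1363/0.2125 = 0.6411
Terminal stock prices: S_uu = 86.54, S_ud = 70, S_dd = 56.62
Terminal payoffs (S − K): max(20.54, 0) = 20.54, max(4, 0) = 4, max(-9.38, 0) = 0
Node u (S = 77.83): V_u = e^(−0.035)·[0.6411·20.5418 + 0.3589·4.0000] = 14.1027
Node d (S = 62.96): V_d = e^(−0.035)·[0.6411·4.0000 + 0.3589·0.0000] = 2.4762
Node 0 (S = 70): V_0 = e^(−0.035)·[0.6411·14.1027 + 0.3589·2.4762] = 9.5885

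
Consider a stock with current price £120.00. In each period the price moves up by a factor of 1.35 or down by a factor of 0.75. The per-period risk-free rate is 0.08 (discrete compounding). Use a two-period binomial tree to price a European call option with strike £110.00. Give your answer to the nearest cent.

Risk-neutral probability p = (1 + 0.08 − 0.75)/(1.35 − 0.75) = 0.3300/0.6000 = 0.5500
Terminal stock prices: S_uu = 218.7, S_ud = 121.5, S_dd = 67.5
Terminal payoffs (S − K): max(108.7, 0) = 108.7, max(11.5, 0) = 11.5, max(-42.5, 0) = 0
Node u (S = 162): V_u = 1/1.08·[0.5500·108.7000 + 0.4500·11.5000] = 60.1481
Node d (S = 90): V_d = 1/1.08·[0.5500·11.5000 + 0.4500·0.0000] = 5.8565
Node 0 (S = 120): V_0 = 1/1.08·[0.5500·60.1481 + 0.4500·5.8565] = 33.0712

£33.07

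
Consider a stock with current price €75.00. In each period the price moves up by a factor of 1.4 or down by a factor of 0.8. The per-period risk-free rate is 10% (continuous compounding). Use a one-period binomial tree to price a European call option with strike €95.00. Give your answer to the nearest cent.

€4.60

Risk-neutral probability p = (e^0.1 − 0.8)/(1.4 − 0.8) = 0.3052/0.6000 = 0.5086
Terminal stock prices: S_u = 105, S_d = 60
Terminal payoffs (S − K): max(10, 0) = 10, max(-35, 0) = 0
Node 0 (S = 75): V_0 = e^(−0.1)·[0.5086·10.0000 + 0.4914·0.0000] = 4.6022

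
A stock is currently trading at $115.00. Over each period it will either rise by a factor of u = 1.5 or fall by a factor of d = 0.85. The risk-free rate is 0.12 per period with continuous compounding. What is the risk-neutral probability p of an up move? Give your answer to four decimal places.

p = 0.4269

Risk-neutral probability p = (e^0.12 − 0.85)/(1.5 − 0.85) = 0.2775/0.6500 = 0.4269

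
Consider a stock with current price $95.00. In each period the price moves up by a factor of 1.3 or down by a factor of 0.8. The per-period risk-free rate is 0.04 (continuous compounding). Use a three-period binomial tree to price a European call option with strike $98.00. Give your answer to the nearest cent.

$20.71

Risk-neutral probability p = (e^0.04 − 0.8)/(1.3 − 0.8) = 0.2408/0.5000 = 0.4816
Terminal stock prices: S_uuu = 208.7, S_uud = 128.4, S_udd = 79.04, S_ddd = 48.64
Terminal payoffs (S − K): max(110.7, 0) = 110.7, max(30.44, 0) = 30.44, max(-18.96, 0) = 0, max(-49.36, 0) = 0
Node uu (S = 160.6): V_uu = e^(−0.04)·[0.4816·110.7150 + 0.5184·30.4400] = 66.3926
Node ud (S = 98.8): V_ud = e^(−0.04)·[0.4816·30.4400 + 0.5184·0.0000] = 14.0857
Node dd (S = 60.8): V_dd = e^(−0.04)·[0.4816·0.0000 + 0.5184·0.0000] = 0.0000
Node u (S = 123.5): V_u = e^(−0.04)·[0.4816·66.3926 + 0.5184·14.0857] = 37.7377
Node d (S = 76): V_d = e^(−0.04)·[0.4816·14.0857 + 0.5184·0.0000] = 6.5180
Node 0 (S = 95): V_0 = e^(−0.04)·[0.4816·37.7377 + 0.5184·6.5180] = 20.7089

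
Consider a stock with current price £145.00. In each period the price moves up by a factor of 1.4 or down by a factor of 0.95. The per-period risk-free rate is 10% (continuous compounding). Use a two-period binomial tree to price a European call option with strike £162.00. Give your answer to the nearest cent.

£23.31

Risk-neutral probability p = (e^0.1 − 0.95)/(1.4 − 0.95) = 0.1552/0.4500 = 0.3448
Terminal stock prices: S_uu = 284.2, S_ud = 192.8, S_dd = 130.9
Terminal payoffs (S − K): max(122.2, 0) = 122.2, max(30.85, 0) = 30.85, max(-31.14, 0) = 0
Node u (S = 203): V_u = e^(−0.1)·[0.3448·122.2000 + 0.6552·30.8500] = 56.4163
Node d (S = 137.8): V_d = e^(−0.1)·[0.3448·30.8500 + 0.6552·0.0000] = 9.6255
Node 0 (S = 145): V_0 = e^(−0.1)·[0.3448·56.4163 + 0.6552·9.6255] = 23.3087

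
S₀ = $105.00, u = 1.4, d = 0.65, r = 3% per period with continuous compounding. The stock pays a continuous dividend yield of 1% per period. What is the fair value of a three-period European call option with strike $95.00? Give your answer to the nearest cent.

Per-period risk-free factor R = e^0.03 = 1.0305; dividend-adjusted growth = e^(0.03−0.01) = 1.0202.
Risk-neutral probability p = (1.0202 − 0.65)/(1.4 − 0.65) = 0.3702/0.7500 = 0.4936
Terminal stock prices: S_uuu = 288.1, S_uud = 133.8, S_udd = 62.11, S_ddd = 28.84
Terminal payoffs (S − K): max(193.1, 0) = 193.1, max(38.77, 0) = 38.77, max(-32.89, 0) = 0, max(-66.16, 0) = 0
Node uu (S = 205.8): V_uu = e^(−0.03)·[0.4936·193.1200 + 0.5064·38.7700] = 111.5599
Node ud (S = 95.55): V_ud = e^(−0.03)·[0.4936·38.7700 + 0.5064·0.0000] = 18.5714
Node dd (S = 44.36): V_dd = e^(−0.03)·[0.4936·0.0000 + 0.5064·0.0000] = 0.0000
Node u (S = 147): V_u = e^(−0.03)·[0.4936·111.5599 + 0.5064·18.5714] = 62.5653
Node d (S = 68.25): V_d = e^(−0.03)·[0.4936·18.5714 + 0.5064·0.0000] = 8.8959
Node 0 (S = 105): V_0 = e^(−0.03)·[0.4936·62.5653 + 0.5064·8.8959] = 34.3414

$34.34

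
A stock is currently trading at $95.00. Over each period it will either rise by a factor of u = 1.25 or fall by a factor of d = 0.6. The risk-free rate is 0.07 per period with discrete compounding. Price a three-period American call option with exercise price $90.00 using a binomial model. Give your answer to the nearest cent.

$29.49

Risk-neutral probability p = (1 + 0.07 − 0.6)/(1.25 − 0.6) = 0.4700/0.6500 = 0.7231
Terminal stock prices: S_uuu = 185.5, S_uud = 89.06, S_udd = 42.75, S_ddd = 20.52
Terminal payoffs (S − K): max(95.55, 0) = 95.55, max(-0.9375, 0) = 0, max(-47.25, 0) = 0, max(-69.48, 0) = 0
Node uu (S = 148.4): continuation = 1/1.07·[0.7231·95.5469 + 0.2769·0.0000] = 64.5680; exercise value = 58.4375 ≤ continuation, so V_uu = 64.5680
Node ud (S = 71.25): continuation = 1/1.07·[0.7231·0.0000 + 0.2769·0.0000] = 0.0000; exercise value = 0.0000 ≤ continuation, so V_ud = 0.0000
Node dd (S = 34.2): continuation = 1/1.07·[0.7231·0.0000 + 0.2769·0.0000] = 0.0000; exercise value = 0.0000 ≤ continuation, so V_dd = 0.0000
Node u (S = 118.8): continuation = 1/1.07·[0.7231·64.5680 + 0.2769·0.0000] = 43.6333; exercise value = 28.7500 ≤ continuation, so V_u = 43.6333
Node d (S = 57): continuation = 1/1.07·[0.7231·0.0000 + 0.2769·0.0000] = 0.0000; exercise value = 0.0000 ≤ continuation, so V_d = 0.0000
Node 0 (S = 95): continuation = 1/1.07·[0.7231·43.6333 + 0.2769·0.0000] = 29.4862; exercise value = 5.0000 ≤ continuation, so V_0 = 29.4862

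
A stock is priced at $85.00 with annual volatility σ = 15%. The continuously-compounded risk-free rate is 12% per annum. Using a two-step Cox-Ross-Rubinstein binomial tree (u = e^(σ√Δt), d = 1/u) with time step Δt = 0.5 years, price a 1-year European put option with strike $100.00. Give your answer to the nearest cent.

CRR parameters: u = e^(σ√Δt) = e^(0.15·√0.5) = 1.1119, d = 1/u = 0.8994
Per-period rate: rΔt = 0.12·0.5 = 0.06, so R = e^0.06 = 1.0618
Risk-neutral probability p = (e^0.06 − 0.8994)/(1.1119 − 0.8994) = 0.1625/0.2125 = 0.7645
Terminal stock prices: S_uu = 105.1, S_ud = 85, S_dd = 68.75
Terminal payoffs (K − S): max(-5.086, 0) = 0, max(15, 0) = 15, max(31.25, 0) = 31.25
Node u (S = 94.51): V_u = e^(−0.06)·[0.7645·0.0000 + 0.2355·15.0000] = 3.3273
Node d (S = 76.45): V_d = e^(−0.06)·[0.7645·15.0000 + 0.2355·31.2471] = 17.7304
Node 0 (S = 85): V_0 = e^(−0.06)·[0.7645·3.3273 + 0.2355·17.7304] = 6.3284

$6.33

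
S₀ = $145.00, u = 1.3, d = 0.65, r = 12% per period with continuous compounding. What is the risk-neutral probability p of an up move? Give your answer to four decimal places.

p = 0.7346

Risk-neutral probability p = (e^0.12 − 0.65)/(1.3 − 0.65) = 0.4775/0.6500 = 0.7346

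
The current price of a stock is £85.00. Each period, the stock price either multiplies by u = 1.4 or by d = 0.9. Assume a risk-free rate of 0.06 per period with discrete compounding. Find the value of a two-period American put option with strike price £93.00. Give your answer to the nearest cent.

£10.58

Risk-neutral probability p = (1 + 0.06 − 0.9)/(1.4 − 0.9) = 0.1600/0.5000 = 0.3200
Terminal stock prices: S_uu = 166.6, S_ud = 107.1, S_dd = 68.85
Terminal payoffs (K − S): max(-73.6, 0) = 0, max(-14.1, 0) = 0, max(24.15, 0) = 24.15
Node u (S = 119): continuation = 1/1.06·[0.3200·0.0000 + 0.6800·0.0000] = 0.0000; exercise value = 0.0000 ≤ continuation, so V_u = 0.0000
Node d (S = 76.5): continuation = 1/1.06·[0.3200·0.0000 + 0.6800·24.1500] = 15.4925; exercise value = 16.5000 > continuation, so V_d = 16.5000 (exercise)
Node 0 (S = 85): continuation = 1/1.06·[0.3200·0.0000 + 0.6800·16.5000] = 10.5849; exercise value = 8.0000 ≤ continuation, so V_0 = 10.5849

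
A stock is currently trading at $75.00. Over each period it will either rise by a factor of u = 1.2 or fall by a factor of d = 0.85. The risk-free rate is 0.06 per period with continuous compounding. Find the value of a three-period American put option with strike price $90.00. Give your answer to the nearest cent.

$15.00

Risk-neutral probability p = (e^0.06 − 0.85)/(1.2 − 0.85) = 0.2118/0.3500 = 0.6052
Terminal stock prices: S_uuu = 129.6, S_uud = 91.8, S_udd = 65.02, S_ddd = 46.06
Terminal payoffs (K − S): max(-39.6, 0) = 0, max(-1.8, 0) = 0, max(24.98, 0) = 24.98, max(43.94, 0) = 43.94
Node uu (S = 108): continuation = e^(−0.06)·[0.6052·0.0000 + 0.3948·0.0000] = 0.0000; exercise value = 0.0000 ≤ continuation, so V_uu = 0.0000
Node ud (S = 76.5): continuation = e^(−0.06)·[0.6052·0.0000 + 0.3948·24.9750] = 9.2848; exercise value = 13.5000 > continuation, so V_ud = 13.5000 (exercise)
Node dd (S = 54.19): continuation = e^(−0.06)·[0.6052·24.9750 + 0.3948·43.9406] = 30.5713; exercise value = 35.8125 > continuation, so V_dd = 35.8125 (exercise)
Node u (S = 90): continuation = e^(−0.06)·[0.6052·0.0000 + 0.3948·13.5000] = 5.0188; exercise value = 0.0000 ≤ continuation, so V_u = 5.0188
Node d (S = 63.75): continuation = e^(−0.06)·[0.6052·13.5000 + 0.3948·35.8125] = 21.0088; exercise value = 26.2500 > continuation, so V_d = 26.2500 (exercise)
Node 0 (S = 75): continuation = e^(−0.06)·[0.6052·5.0188 + 0.3948·26.2500] = 12.6195; exercise value = 15.0000 > continuation, so V_0 = 15.0000 (exercise)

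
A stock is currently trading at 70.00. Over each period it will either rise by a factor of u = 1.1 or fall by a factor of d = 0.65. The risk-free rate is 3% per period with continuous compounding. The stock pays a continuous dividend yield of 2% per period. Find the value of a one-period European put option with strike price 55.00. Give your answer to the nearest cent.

Per-period risk-free factor R = e^0.03 = 1.0305; dividend-adjusted growth = e^(0.03−0.02) = 1.0101.
Risk-neutral probability p = (1.0101 − 0.65)/(1.1 − 0.65) = 0.3601/0.4500 = 0.8001
Terminal stock prices: S_u = 77, S_d = 45.5
Terminal payoffs (K − S): max(-22, 0) = 0, max(9.5, 0) = 9.5
Node 0 (S = 70): V_0 = e^(−0.03)·[0.8001·0.0000 + 0.1999·9.5000] = 1.8428

1.84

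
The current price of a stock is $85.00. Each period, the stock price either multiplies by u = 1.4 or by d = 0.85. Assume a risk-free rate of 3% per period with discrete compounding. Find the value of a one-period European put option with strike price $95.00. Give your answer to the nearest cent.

$14.86

Risk-neutral probability p = (1 + 0.03 − 0.85)/(1.4 − 0.85) = 0.1800/0.5500 = 0.3273
Terminal stock prices: S_u = 119, S_d = 72.25
Terminal payoffs (K − S): max(-24, 0) = 0, max(22.75, 0) = 22.75
Node 0 (S = 85): V_0 = 1/1.03·[0.3273·0.0000 + 0.6727·22.7500] = 14.8588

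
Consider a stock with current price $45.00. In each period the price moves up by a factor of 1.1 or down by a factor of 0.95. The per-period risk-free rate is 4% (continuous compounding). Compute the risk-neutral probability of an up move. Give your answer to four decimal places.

p = 0.6054

Risk-neutral probability p = (e^0.04 − 0.95)/(1.1 − 0.95) = 0.0908/0.1500 = 0.6054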